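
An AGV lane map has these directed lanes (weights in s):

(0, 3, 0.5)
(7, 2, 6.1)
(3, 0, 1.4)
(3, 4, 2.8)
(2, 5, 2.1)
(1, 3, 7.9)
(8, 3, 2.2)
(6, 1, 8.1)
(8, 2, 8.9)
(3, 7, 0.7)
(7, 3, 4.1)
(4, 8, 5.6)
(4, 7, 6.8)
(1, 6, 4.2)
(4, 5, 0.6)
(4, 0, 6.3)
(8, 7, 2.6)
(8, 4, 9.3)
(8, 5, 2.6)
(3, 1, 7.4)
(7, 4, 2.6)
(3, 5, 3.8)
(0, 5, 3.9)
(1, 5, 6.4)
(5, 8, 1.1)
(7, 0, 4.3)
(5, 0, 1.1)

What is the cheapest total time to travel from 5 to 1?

9 s

Candidate routes:
5 → 0 → 3 → 1: 1.1+0.5+7.4 = 9
5 → 8 → 3 → 1: 1.1+2.2+7.4 = 10.7
Cheapest is 5 → 0 → 3 → 1 at 9 s.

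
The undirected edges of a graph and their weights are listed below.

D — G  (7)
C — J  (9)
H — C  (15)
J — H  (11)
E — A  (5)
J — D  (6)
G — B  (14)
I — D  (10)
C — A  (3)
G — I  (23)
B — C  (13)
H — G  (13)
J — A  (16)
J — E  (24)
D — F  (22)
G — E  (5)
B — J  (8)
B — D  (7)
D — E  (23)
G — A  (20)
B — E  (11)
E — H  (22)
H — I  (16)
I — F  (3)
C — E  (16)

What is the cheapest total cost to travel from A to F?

30

Enumerating some paths:
A - E - G - I - F: 5+5+23+3 = 36
A - J - D - I - F: 16+6+10+3 = 35
A - E - G - D - I - F: 5+5+7+10+3 = 30
A - C - J - D - I - F: 3+9+6+10+3 = 31
Cheapest is A - E - G - D - I - F at 30.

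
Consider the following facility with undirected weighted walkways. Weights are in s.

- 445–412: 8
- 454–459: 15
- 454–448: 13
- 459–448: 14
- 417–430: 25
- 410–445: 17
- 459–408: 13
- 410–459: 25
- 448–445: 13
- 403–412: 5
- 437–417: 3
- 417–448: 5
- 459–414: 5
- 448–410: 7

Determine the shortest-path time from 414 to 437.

Shortest distances from 414:
414: 0
459: 5  (via 414)
408: 18  (via 459)
448: 19  (via 459)
454: 20  (via 459)
417: 24  (via 448)
410: 26  (via 448)
437: 27  (via 417)
Shortest route: 414 → 459 → 448 → 417 → 437 = 27 s.

27 s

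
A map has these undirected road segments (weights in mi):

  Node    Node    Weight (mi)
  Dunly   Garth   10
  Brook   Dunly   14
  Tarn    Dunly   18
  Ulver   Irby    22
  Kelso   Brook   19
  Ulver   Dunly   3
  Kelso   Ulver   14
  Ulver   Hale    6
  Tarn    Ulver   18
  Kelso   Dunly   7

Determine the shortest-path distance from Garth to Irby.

Compare a few routes:
Garth - Dunly - Tarn - Ulver - Irby: 10+18+18+22 = 68
Garth - Dunly - Ulver - Irby: 10+3+22 = 35
Garth - Dunly - Brook - Kelso - Ulver - Irby: 10+14+19+14+22 = 79
Garth - Dunly - Kelso - Ulver - Irby: 10+7+14+22 = 53
Cheapest is Garth - Dunly - Ulver - Irby at 35 mi.

35 mi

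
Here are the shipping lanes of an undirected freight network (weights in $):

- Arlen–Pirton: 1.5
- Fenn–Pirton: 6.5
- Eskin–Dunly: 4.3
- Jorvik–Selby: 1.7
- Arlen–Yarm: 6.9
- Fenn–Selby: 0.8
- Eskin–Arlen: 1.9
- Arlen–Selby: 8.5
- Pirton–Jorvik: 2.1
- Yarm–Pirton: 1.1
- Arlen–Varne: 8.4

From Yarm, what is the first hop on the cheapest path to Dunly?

Pirton

Enumerating some paths:
Yarm → Pirton → Arlen → Eskin → Dunly: 1.1+1.5+1.9+4.3 = 8.8
Yarm → Arlen → Eskin → Dunly: 6.9+1.9+4.3 = 13.1
Cheapest is Yarm → Pirton → Arlen → Eskin → Dunly at $8.8.
So from Yarm the first move is to Pirton.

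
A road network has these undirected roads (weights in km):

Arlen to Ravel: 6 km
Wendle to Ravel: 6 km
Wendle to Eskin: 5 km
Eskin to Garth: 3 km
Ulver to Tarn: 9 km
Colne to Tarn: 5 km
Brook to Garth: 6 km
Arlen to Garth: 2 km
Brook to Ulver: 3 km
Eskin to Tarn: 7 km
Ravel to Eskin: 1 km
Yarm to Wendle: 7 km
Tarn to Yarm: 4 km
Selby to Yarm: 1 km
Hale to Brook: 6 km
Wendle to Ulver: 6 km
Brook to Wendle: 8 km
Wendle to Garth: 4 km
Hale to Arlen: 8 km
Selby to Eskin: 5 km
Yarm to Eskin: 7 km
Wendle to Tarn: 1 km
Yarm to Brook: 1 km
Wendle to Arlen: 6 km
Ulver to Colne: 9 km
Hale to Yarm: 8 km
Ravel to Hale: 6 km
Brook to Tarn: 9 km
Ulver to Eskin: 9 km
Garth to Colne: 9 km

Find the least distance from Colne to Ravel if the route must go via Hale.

Shortest Colne→Hale: Colne → Tarn → Yarm → Brook → Hale = 16
Best Hale to Ravel: Hale → Ravel costing 6
Total via Hale: 16 + 6 = 22 km.

22 km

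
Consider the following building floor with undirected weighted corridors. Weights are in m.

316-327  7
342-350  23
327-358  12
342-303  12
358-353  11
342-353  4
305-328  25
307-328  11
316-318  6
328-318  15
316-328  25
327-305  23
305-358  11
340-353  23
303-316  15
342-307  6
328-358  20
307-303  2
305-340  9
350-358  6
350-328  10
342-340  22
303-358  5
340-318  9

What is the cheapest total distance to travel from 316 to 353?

Enumerating some paths:
316 → 303 → 358 → 353: 15+5+11 = 31
316 → 327 → 358 → 353: 7+12+11 = 30
316 → 303 → 307 → 342 → 353: 15+2+6+4 = 27
316 → 303 → 342 → 353: 15+12+4 = 31
Cheapest is 316 → 303 → 307 → 342 → 353 at 27 m.

27 m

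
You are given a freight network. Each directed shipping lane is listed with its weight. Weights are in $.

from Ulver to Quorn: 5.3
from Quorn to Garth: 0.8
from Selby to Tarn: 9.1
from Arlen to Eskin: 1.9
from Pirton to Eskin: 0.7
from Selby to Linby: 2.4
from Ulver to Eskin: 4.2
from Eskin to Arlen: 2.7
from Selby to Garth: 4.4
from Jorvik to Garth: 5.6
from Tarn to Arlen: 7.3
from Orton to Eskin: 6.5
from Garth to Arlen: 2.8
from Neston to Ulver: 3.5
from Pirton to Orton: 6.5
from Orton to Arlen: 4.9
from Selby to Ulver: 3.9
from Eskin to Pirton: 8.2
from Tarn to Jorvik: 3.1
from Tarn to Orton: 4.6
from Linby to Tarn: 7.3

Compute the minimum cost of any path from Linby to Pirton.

Compare a few routes:
Linby–Tarn–Jorvik–Garth–Arlen–Eskin–Pirton: 7.3+3.1+5.6+2.8+1.9+8.2 = 28.9
Linby–Tarn–Orton–Arlen–Eskin–Pirton: 7.3+4.6+4.9+1.9+8.2 = 26.9
Linby–Tarn–Arlen–Eskin–Pirton: 7.3+7.3+1.9+8.2 = 24.7
Linby–Tarn–Orton–Eskin–Pirton: 7.3+4.6+6.5+8.2 = 26.6
Cheapest is Linby–Tarn–Arlen–Eskin–Pirton at $24.7.

$24.7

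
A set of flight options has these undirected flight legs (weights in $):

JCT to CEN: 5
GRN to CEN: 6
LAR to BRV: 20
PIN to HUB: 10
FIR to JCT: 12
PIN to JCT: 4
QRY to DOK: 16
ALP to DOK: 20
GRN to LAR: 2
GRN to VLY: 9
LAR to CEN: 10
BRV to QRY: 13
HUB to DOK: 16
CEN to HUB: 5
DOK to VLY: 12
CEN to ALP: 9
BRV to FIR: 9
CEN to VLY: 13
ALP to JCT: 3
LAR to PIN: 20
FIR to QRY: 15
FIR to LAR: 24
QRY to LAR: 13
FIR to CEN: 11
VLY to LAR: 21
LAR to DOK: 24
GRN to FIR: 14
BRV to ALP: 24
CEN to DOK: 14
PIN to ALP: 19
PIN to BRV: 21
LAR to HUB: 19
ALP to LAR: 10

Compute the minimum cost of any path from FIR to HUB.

$16

Compare a few routes:
FIR–JCT–PIN–HUB: 12+4+10 = 26
FIR–JCT–CEN–HUB: 12+5+5 = 22
FIR–GRN–CEN–HUB: 14+6+5 = 25
FIR–CEN–HUB: 11+5 = 16
The minimum is $16 via FIR–CEN–HUB.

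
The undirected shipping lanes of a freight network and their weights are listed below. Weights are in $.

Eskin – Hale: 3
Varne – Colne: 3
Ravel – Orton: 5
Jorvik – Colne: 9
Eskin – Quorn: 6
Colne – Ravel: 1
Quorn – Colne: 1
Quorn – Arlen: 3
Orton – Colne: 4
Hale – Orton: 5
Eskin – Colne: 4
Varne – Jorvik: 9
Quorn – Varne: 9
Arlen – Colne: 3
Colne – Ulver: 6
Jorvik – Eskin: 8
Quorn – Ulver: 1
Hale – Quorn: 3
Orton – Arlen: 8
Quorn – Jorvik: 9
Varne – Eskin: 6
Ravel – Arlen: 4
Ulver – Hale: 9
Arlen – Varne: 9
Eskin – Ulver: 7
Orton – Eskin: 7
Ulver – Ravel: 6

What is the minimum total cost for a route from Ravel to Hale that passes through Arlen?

Shortest Ravel→Arlen: Ravel–Arlen = 4
Shortest Arlen→Hale: Arlen–Quorn–Hale = 6
Total via Arlen: 4 + 6 = $10.

$10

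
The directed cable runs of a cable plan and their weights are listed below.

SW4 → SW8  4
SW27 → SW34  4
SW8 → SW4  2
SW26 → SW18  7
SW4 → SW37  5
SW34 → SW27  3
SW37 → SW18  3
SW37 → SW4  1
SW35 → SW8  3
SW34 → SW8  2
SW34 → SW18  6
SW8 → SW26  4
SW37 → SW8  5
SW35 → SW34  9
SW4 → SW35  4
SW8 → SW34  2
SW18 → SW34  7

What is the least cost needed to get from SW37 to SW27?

10

Candidate routes:
SW37 - SW8 - SW34 - SW27: 5+2+3 = 10
SW37 - SW18 - SW34 - SW27: 3+7+3 = 13
SW37 - SW4 - SW35 - SW34 - SW27: 1+4+9+3 = 17
SW37 - SW4 - SW35 - SW8 - SW34 - SW27: 1+4+3+2+3 = 13
Cheapest is SW37 - SW8 - SW34 - SW27 at 10.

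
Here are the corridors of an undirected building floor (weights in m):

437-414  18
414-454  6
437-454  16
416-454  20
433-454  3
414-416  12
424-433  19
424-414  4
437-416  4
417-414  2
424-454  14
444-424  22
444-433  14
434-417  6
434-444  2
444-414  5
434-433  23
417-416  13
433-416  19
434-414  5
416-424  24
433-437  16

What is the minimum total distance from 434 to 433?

Running Dijkstra from 434:
434: 0
444: 2  (via 434)
414: 5  (via 434)
417: 6  (via 434)
424: 9  (via 414)
454: 11  (via 414)
433: 14  (via 454)
Shortest route: 434 → 414 → 454 → 433 = 14 m.

14 m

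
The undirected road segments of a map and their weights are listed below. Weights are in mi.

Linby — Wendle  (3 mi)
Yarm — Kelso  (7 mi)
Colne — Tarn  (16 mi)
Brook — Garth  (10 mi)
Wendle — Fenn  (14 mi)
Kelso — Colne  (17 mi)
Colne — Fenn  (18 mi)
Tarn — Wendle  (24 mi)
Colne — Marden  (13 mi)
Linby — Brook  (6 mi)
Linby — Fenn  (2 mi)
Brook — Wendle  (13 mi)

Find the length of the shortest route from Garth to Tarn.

43 mi

Candidate routes:
Garth–Brook–Linby–Wendle–Tarn: 10+6+3+24 = 43
Garth–Brook–Wendle–Tarn: 10+13+24 = 47
Garth–Brook–Linby–Fenn–Wendle–Tarn: 10+6+2+14+24 = 56
Garth–Brook–Linby–Fenn–Colne–Tarn: 10+6+2+18+16 = 52
The minimum is 43 mi via Garth–Brook–Linby–Wendle–Tarn.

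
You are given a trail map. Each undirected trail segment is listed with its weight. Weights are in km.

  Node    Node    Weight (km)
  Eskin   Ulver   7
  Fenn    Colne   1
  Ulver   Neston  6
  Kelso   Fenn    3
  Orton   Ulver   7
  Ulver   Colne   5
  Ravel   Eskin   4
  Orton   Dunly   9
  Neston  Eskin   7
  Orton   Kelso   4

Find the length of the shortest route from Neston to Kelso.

Settle nodes by increasing distance from Neston:
Neston: 0
Ulver: 6  (via Neston)
Eskin: 7  (via Neston)
Colne: 11  (via Ulver)
Ravel: 11  (via Eskin)
Fenn: 12  (via Colne)
Orton: 13  (via Ulver)
Kelso: 15  (via Fenn)
Shortest route: Neston–Ulver–Colne–Fenn–Kelso = 15 km.

15 km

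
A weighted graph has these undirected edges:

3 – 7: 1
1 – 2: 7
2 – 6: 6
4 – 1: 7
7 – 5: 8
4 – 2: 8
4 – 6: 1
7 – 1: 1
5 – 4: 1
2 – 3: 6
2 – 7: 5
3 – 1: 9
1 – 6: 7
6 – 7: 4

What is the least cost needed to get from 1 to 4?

Candidate routes:
1 → 6 → 4: 7+1 = 8
1 → 7 → 6 → 4: 1+4+1 = 6
1 → 7 → 5 → 4: 1+8+1 = 10
1 → 4: 7 = 7
Cheapest is 1 → 7 → 6 → 4 at 6.

6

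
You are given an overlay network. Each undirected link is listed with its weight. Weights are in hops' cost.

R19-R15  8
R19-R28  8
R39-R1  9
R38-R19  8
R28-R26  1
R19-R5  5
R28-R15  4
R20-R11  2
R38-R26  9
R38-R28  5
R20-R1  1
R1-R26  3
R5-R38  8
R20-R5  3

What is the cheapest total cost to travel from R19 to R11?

Settle nodes by increasing distance from R19:
R19: 0
R5: 5  (via R19)
R38: 8  (via R19)
R28: 8  (via R19)
R20: 8  (via R5)
R15: 8  (via R19)
R26: 9  (via R28)
R1: 9  (via R20)
R11: 10  (via R20)
Shortest route: R19–R5–R20–R11 = 10 hops' cost.

10 hops' cost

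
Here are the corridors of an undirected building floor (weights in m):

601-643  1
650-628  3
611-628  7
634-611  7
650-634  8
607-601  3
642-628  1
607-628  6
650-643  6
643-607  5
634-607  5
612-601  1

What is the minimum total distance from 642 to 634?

Running Dijkstra from 642:
642: 0
628: 1  (via 642)
650: 4  (via 628)
607: 7  (via 628)
611: 8  (via 628)
601: 10  (via 607)
643: 10  (via 650)
612: 11  (via 601)
634: 12  (via 650)
Shortest route: 642 → 628 → 650 → 634 = 12 m.

12 m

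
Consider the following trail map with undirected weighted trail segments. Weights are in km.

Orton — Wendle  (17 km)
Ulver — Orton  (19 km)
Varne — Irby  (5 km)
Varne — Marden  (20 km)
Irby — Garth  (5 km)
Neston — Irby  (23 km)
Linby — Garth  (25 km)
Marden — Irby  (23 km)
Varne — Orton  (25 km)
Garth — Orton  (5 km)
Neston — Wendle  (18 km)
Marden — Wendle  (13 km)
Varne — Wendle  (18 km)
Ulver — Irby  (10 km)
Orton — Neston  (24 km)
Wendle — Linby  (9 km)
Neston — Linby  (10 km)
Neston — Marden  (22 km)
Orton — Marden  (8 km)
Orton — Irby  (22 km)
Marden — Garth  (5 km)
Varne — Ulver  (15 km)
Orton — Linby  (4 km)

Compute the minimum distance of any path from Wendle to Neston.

Compare a few routes:
Wendle - Neston: 18 = 18
Wendle - Linby - Neston: 9+10 = 19
Cheapest is Wendle - Neston at 18 km.

18 km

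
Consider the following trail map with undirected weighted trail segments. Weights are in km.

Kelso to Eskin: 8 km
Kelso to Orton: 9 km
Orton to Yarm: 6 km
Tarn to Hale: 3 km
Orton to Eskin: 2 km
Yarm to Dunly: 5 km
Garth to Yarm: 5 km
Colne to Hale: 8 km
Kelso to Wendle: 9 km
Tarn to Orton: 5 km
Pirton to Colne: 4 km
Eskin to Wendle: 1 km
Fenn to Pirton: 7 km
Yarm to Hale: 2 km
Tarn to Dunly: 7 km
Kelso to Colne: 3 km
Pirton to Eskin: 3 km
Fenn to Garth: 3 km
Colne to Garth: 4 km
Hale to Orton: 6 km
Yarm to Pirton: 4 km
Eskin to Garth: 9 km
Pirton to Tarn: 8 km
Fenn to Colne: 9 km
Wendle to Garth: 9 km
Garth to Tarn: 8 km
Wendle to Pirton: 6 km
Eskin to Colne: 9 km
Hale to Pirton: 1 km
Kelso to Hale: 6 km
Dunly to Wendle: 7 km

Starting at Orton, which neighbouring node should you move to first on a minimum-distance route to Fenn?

Candidate routes:
Orton–Hale–Pirton–Fenn: 6+1+7 = 14
Orton–Eskin–Pirton–Fenn: 2+3+7 = 12
Cheapest is Orton–Eskin–Pirton–Fenn at 12 km.
So from Orton the first move is to Eskin.

Eskin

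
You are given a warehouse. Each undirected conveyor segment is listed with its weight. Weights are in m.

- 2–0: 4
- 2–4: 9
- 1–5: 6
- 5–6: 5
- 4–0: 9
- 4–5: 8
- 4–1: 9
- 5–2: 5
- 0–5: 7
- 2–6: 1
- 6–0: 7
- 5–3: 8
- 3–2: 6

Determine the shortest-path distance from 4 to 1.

9 m

Compare a few routes:
4–1: 9 = 9
4–5–1: 8+6 = 14
Cheapest is 4–1 at 9 m.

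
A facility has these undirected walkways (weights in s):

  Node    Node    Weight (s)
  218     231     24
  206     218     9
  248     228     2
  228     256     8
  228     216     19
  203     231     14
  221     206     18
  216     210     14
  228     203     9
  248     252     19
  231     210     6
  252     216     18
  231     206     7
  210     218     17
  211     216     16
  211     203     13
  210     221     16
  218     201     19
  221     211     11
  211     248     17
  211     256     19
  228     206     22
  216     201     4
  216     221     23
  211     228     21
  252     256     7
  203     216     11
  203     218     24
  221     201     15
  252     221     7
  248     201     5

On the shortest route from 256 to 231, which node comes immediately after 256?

228

Compare a few routes:
256–228–248–201–216–210–231: 8+2+5+4+14+6 = 39
256–252–221–210–231: 7+7+16+6 = 36
256–228–203–231: 8+9+14 = 31
256–228–206–231: 8+22+7 = 37
The minimum is 31 s via 256–228–203–231.
So from 256 the first move is to 228.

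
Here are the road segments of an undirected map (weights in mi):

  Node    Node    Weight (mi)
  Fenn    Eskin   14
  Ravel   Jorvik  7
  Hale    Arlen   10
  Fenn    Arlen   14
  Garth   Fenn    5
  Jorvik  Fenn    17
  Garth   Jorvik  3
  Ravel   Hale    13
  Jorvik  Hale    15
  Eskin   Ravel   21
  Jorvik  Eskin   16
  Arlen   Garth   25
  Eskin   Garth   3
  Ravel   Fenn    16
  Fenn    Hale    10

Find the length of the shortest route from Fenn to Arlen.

Shortest distances from Fenn:
Fenn: 0
Garth: 5  (via Fenn)
Eskin: 8  (via Garth)
Jorvik: 8  (via Garth)
Hale: 10  (via Fenn)
Arlen: 14  (via Fenn)
Shortest route: Fenn–Arlen = 14 mi.

14 mi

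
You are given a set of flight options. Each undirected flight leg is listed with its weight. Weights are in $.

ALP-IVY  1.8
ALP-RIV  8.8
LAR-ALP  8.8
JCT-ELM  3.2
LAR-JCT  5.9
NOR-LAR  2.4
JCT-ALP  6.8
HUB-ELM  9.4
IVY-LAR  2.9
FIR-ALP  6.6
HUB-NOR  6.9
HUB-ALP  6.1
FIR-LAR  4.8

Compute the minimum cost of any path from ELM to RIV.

Running Dijkstra from ELM:
ELM: 0
JCT: 3.2  (via ELM)
LAR: 9.1  (via JCT)
HUB: 9.4  (via ELM)
ALP: 10  (via JCT)
NOR: 11.5  (via LAR)
IVY: 11.8  (via ALP)
FIR: 13.9  (via LAR)
RIV: 18.8  (via ALP)
Shortest route: ELM–JCT–ALP–RIV = $18.8.

$18.8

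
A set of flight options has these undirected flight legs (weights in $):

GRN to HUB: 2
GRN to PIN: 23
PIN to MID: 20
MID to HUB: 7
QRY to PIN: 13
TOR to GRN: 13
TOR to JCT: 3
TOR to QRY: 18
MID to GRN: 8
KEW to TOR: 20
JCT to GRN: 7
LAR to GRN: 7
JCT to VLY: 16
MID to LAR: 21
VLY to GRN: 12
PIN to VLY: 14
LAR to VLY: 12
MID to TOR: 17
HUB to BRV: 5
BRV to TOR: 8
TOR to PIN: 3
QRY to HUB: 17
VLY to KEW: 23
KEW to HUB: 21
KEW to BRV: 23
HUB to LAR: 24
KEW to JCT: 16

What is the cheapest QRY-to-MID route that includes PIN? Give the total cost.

$33

Shortest QRY→PIN: QRY–PIN = 13
Shortest PIN→MID: PIN–MID = 20
Total via PIN: 13 + 20 = $33.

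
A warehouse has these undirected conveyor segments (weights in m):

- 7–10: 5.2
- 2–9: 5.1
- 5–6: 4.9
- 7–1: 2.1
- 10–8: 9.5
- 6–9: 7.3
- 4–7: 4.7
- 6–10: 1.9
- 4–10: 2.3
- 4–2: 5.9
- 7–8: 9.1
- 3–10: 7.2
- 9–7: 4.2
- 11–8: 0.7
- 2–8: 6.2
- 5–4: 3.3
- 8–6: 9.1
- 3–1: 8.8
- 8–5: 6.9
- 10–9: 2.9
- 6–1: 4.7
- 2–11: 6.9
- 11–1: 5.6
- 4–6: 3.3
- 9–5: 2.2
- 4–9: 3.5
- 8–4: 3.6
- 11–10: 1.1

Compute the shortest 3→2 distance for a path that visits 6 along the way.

18.3 m

Shortest 3→6: 3 → 10 → 6 = 9.1
Shortest 6→2: 6 → 4 → 2 = 9.2
Total via 6: 9.1 + 9.2 = 18.3 m.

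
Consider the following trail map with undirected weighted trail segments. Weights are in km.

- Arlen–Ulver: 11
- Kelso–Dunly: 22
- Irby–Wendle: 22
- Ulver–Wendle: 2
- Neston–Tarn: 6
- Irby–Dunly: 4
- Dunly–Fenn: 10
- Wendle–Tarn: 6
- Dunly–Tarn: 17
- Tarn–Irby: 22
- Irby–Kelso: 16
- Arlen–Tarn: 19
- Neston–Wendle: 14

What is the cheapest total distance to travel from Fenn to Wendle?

33 km

Settle nodes by increasing distance from Fenn:
Fenn: 0
Dunly: 10  (via Fenn)
Irby: 14  (via Dunly)
Tarn: 27  (via Dunly)
Kelso: 30  (via Irby)
Neston: 33  (via Tarn)
Wendle: 33  (via Tarn)
Shortest route: Fenn → Dunly → Tarn → Wendle = 33 km.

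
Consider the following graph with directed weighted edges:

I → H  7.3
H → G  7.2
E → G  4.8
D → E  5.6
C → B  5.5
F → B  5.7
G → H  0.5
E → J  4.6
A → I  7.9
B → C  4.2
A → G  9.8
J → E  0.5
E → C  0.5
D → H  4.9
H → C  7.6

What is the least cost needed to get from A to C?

17.9

Settle nodes by increasing distance from A:
A: 0
I: 7.9  (via A)
G: 9.8  (via A)
H: 10.3  (via G)
C: 17.9  (via H)
Shortest route: A → G → H → C = 17.9.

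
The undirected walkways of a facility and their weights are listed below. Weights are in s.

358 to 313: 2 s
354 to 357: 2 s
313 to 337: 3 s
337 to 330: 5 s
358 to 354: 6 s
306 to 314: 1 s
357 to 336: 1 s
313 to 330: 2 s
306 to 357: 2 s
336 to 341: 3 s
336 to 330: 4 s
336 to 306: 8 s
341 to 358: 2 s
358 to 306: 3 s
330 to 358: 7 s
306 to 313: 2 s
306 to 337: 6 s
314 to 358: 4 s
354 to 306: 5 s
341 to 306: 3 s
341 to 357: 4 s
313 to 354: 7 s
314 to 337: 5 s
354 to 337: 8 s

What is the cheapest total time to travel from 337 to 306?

Candidate routes:
337 - 313 - 358 - 306: 3+2+3 = 8
337 - 314 - 306: 5+1 = 6
337 - 313 - 306: 3+2 = 5
337 - 306: 6 = 6
The minimum is 5 s via 337 - 313 - 306.

5 s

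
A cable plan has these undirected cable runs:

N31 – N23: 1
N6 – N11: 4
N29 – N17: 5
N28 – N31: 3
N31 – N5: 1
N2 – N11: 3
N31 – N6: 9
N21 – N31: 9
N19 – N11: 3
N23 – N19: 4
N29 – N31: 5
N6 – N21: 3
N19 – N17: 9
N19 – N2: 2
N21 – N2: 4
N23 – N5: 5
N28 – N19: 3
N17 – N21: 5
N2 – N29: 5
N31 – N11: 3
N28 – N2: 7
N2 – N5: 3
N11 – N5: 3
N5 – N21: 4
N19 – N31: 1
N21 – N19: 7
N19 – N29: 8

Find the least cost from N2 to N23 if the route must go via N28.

Shortest N2→N28: N2–N19–N28 = 5
Best N28 to N23: N28–N31–N23 costing 4
Total via N28: 5 + 4 = 9.

9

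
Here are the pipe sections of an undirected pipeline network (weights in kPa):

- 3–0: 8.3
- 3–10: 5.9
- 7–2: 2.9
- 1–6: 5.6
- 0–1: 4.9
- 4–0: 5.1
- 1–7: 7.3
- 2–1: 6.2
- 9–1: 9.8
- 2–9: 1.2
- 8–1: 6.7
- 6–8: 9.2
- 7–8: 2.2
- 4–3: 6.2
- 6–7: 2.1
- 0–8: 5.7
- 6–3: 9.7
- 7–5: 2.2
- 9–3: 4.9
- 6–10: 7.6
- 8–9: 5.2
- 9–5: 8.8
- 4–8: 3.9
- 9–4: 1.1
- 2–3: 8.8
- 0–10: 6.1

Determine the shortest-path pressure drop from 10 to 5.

11.9 kPa

Candidate routes:
10 - 0 - 8 - 7 - 5: 6.1+5.7+2.2+2.2 = 16.2
10 - 6 - 7 - 5: 7.6+2.1+2.2 = 11.9
The minimum is 11.9 kPa via 10 - 6 - 7 - 5.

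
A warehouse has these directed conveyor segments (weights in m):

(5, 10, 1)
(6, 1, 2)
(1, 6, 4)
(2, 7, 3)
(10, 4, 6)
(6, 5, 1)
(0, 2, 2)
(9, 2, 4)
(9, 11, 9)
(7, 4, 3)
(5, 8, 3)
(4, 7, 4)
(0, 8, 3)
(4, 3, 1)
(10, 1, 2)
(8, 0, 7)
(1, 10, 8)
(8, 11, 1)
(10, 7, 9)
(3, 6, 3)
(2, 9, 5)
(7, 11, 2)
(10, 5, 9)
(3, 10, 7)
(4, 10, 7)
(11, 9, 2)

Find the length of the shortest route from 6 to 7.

11 m

Settle nodes by increasing distance from 6:
6: 0
5: 1  (via 6)
1: 2  (via 6)
10: 2  (via 5)
8: 4  (via 5)
11: 5  (via 8)
9: 7  (via 11)
4: 8  (via 10)
3: 9  (via 4)
0: 11  (via 8)
2: 11  (via 9)
7: 11  (via 10)
Shortest route: 6 → 5 → 10 → 7 = 11 m.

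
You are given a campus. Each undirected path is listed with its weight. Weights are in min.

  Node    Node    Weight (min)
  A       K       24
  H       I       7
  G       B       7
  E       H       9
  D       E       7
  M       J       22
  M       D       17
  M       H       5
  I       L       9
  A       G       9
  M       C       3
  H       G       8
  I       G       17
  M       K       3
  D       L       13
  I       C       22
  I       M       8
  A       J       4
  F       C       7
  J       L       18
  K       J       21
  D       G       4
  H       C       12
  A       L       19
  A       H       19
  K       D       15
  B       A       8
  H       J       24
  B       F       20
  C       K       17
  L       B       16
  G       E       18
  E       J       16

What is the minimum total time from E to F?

Running Dijkstra from E:
E: 0
D: 7  (via E)
H: 9  (via E)
G: 11  (via D)
M: 14  (via H)
I: 16  (via H)
J: 16  (via E)
C: 17  (via M)
K: 17  (via M)
B: 18  (via G)
A: 20  (via G)
L: 20  (via D)
F: 24  (via C)
Shortest route: E–H–M–C–F = 24 min.

24 min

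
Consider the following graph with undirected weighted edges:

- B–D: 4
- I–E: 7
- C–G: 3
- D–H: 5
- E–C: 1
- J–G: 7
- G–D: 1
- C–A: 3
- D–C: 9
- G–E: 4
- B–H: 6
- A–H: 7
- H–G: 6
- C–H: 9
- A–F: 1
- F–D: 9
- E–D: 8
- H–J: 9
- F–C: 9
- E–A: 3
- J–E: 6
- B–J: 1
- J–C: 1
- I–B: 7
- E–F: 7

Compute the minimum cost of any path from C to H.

8

Shortest distances from C:
C: 0
E: 1  (via C)
J: 1  (via C)
B: 2  (via J)
A: 3  (via C)
G: 3  (via C)
D: 4  (via G)
F: 4  (via A)
H: 8  (via B)
Shortest route: C–J–B–H = 8.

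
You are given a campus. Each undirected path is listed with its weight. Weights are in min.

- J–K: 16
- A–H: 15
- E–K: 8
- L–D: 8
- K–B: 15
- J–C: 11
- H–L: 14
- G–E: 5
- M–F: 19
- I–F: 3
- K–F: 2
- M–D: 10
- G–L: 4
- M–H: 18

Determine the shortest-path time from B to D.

Enumerating some paths:
B → K → F → M → H → L → D: 15+2+19+18+14+8 = 76
B → K → E → G → L → H → M → D: 15+8+5+4+14+18+10 = 74
B → K → F → M → D: 15+2+19+10 = 46
B → K → E → G → L → D: 15+8+5+4+8 = 40
The minimum is 40 min via B → K → E → G → L → D.

40 min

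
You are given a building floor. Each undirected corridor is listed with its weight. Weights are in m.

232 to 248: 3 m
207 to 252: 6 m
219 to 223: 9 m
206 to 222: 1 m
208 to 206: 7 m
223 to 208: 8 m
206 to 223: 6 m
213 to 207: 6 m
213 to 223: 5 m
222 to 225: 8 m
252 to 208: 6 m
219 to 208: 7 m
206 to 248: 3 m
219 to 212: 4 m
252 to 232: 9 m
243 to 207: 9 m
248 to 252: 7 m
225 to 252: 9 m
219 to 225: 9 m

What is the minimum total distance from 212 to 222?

19 m

Running Dijkstra from 212:
212: 0
219: 4  (via 212)
208: 11  (via 219)
225: 13  (via 219)
223: 13  (via 219)
252: 17  (via 208)
206: 18  (via 208)
213: 18  (via 223)
222: 19  (via 206)
Shortest route: 212 → 219 → 208 → 206 → 222 = 19 m.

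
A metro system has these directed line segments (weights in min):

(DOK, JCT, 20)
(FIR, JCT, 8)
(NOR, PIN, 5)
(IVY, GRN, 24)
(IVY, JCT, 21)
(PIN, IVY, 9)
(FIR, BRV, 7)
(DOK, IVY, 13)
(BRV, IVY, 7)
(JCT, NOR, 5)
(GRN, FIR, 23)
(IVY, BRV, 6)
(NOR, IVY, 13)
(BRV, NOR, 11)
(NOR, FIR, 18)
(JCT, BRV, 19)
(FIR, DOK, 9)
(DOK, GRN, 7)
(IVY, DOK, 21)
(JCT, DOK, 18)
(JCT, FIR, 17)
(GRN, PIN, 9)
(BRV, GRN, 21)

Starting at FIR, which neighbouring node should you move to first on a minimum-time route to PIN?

JCT

Compare a few routes:
FIR → DOK → GRN → PIN: 9+7+9 = 25
FIR → BRV → NOR → PIN: 7+11+5 = 23
FIR → JCT → NOR → PIN: 8+5+5 = 18
The minimum is 18 min via FIR → JCT → NOR → PIN.
So from FIR the first move is to JCT.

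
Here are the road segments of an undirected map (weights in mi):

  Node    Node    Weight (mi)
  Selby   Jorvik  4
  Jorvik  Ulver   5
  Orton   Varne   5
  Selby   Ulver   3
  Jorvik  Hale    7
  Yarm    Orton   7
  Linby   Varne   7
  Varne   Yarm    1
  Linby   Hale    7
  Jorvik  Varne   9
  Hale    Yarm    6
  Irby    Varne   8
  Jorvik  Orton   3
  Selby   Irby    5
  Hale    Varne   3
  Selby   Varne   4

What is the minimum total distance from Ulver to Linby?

Candidate routes:
Ulver → Jorvik → Hale → Linby: 5+7+7 = 19
Ulver → Selby → Varne → Linby: 3+4+7 = 14
Ulver → Selby → Varne → Hale → Linby: 3+4+3+7 = 17
Cheapest is Ulver → Selby → Varne → Linby at 14 mi.

14 mi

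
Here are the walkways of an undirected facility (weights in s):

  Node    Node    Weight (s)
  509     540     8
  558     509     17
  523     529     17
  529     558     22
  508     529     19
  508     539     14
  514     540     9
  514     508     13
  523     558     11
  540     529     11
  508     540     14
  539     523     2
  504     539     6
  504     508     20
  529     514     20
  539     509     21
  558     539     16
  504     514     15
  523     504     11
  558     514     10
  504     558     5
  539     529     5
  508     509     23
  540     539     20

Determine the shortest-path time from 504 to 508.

20 s

Enumerating some paths:
504 - 558 - 514 - 508: 5+10+13 = 28
504 - 523 - 539 - 508: 11+2+14 = 27
504 - 514 - 508: 15+13 = 28
504 - 508: 20 = 20
Cheapest is 504 - 508 at 20 s.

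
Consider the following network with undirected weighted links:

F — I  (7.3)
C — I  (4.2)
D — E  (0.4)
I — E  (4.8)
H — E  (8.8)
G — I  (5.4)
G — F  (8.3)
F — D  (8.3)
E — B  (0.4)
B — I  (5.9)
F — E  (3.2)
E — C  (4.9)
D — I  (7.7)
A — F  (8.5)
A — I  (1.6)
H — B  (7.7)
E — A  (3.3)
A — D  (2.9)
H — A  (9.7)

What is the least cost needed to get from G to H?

16.7

Enumerating some paths:
G–I–A–D–E–B–H: 5.4+1.6+2.9+0.4+0.4+7.7 = 18.4
G–I–A–E–B–H: 5.4+1.6+3.3+0.4+7.7 = 18.4
G–I–E–B–H: 5.4+4.8+0.4+7.7 = 18.3
G–I–A–H: 5.4+1.6+9.7 = 16.7
The minimum is 16.7 via G–I–A–H.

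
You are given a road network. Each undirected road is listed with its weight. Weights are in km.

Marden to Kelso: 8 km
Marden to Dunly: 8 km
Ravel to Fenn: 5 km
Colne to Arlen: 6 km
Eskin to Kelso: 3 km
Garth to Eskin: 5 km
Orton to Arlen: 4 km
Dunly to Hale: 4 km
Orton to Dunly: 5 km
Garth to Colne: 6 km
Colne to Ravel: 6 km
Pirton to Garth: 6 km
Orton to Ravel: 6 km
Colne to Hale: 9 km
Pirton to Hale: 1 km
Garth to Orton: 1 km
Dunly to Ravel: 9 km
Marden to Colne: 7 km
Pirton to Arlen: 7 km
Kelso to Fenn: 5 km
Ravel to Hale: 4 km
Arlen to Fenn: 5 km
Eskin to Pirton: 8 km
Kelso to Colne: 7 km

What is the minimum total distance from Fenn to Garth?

10 km

Shortest distances from Fenn:
Fenn: 0
Ravel: 5  (via Fenn)
Kelso: 5  (via Fenn)
Arlen: 5  (via Fenn)
Eskin: 8  (via Kelso)
Hale: 9  (via Ravel)
Orton: 9  (via Arlen)
Pirton: 10  (via Hale)
Garth: 10  (via Orton)
Shortest route: Fenn–Arlen–Orton–Garth = 10 km.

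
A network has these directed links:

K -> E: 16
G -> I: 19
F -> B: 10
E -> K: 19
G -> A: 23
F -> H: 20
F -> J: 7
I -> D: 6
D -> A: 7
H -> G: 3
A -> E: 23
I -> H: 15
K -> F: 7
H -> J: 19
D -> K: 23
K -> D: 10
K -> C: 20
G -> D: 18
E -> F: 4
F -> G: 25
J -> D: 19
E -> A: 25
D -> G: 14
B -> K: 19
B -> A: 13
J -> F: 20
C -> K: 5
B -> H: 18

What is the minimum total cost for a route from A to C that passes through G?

Best A to G: A–E–F–H–G costing 50
Shortest G→C: G–D–K–C = 61
Total via G: 50 + 61 = 111.

111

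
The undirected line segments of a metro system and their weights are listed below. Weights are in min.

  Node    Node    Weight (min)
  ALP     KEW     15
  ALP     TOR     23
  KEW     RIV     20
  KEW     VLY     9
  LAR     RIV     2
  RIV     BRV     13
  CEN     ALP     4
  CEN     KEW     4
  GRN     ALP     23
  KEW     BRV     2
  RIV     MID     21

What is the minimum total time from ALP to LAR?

Shortest distances from ALP:
ALP: 0
CEN: 4  (via ALP)
KEW: 8  (via CEN)
BRV: 10  (via KEW)
VLY: 17  (via KEW)
RIV: 23  (via BRV)
TOR: 23  (via ALP)
GRN: 23  (via ALP)
LAR: 25  (via RIV)
Shortest route: ALP–CEN–KEW–BRV–RIV–LAR = 25 min.

25 min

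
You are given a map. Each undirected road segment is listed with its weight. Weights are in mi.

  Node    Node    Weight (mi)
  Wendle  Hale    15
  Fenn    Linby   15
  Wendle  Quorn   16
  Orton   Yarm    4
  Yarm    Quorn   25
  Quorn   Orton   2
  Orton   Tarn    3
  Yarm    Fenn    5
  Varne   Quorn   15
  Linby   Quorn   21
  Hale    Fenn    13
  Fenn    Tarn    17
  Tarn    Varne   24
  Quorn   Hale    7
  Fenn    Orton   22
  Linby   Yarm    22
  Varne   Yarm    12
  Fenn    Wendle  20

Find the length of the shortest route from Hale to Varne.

22 mi

Candidate routes:
Hale - Quorn - Orton - Yarm - Varne: 7+2+4+12 = 25
Hale - Quorn - Varne: 7+15 = 22
Hale - Fenn - Yarm - Varne: 13+5+12 = 30
The minimum is 22 mi via Hale - Quorn - Varne.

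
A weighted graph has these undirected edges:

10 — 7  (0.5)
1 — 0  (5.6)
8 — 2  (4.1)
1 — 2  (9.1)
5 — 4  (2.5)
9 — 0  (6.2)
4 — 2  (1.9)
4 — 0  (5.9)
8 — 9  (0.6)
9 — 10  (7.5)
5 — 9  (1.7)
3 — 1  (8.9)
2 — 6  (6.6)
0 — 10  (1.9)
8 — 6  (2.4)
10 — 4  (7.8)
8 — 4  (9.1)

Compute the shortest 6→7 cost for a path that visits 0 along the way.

11.6

Best 6 to 0: 6–8–9–0 costing 9.2
Best 0 to 7: 0–10–7 costing 2.4
Total via 0: 9.2 + 2.4 = 11.6.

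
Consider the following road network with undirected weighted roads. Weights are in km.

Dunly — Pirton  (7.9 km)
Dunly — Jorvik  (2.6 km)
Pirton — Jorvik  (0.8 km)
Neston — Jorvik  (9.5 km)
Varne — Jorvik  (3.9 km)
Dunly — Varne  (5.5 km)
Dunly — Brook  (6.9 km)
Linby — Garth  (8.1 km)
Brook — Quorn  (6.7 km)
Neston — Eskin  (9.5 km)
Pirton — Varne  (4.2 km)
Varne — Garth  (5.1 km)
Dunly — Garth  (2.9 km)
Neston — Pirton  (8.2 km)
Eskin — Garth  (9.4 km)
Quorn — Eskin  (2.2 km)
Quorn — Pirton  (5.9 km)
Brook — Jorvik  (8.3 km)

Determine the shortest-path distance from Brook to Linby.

17.9 km

Enumerating some paths:
Brook - Jorvik - Varne - Garth - Linby: 8.3+3.9+5.1+8.1 = 25.4
Brook - Jorvik - Dunly - Garth - Linby: 8.3+2.6+2.9+8.1 = 21.9
Brook - Dunly - Garth - Linby: 6.9+2.9+8.1 = 17.9
The minimum is 17.9 km via Brook - Dunly - Garth - Linby.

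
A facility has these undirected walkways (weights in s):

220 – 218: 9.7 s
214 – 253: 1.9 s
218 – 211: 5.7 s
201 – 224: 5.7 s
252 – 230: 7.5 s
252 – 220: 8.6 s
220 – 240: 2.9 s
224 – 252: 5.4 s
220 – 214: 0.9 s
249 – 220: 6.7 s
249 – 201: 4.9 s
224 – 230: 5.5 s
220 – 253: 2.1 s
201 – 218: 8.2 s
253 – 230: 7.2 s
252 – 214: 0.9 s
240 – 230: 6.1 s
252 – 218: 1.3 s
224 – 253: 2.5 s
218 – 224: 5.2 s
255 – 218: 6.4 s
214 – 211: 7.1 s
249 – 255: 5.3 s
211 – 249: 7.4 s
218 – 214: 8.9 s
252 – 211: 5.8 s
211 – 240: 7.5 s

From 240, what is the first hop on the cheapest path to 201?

Candidate routes:
240–220–214–253–224–201: 2.9+0.9+1.9+2.5+5.7 = 13.9
240–220–249–201: 2.9+6.7+4.9 = 14.5
240–220–253–224–201: 2.9+2.1+2.5+5.7 = 13.2
240–220–214–252–218–201: 2.9+0.9+0.9+1.3+8.2 = 14.2
Cheapest is 240–220–253–224–201 at 13.2 s.
So from 240 the first move is to 220.

220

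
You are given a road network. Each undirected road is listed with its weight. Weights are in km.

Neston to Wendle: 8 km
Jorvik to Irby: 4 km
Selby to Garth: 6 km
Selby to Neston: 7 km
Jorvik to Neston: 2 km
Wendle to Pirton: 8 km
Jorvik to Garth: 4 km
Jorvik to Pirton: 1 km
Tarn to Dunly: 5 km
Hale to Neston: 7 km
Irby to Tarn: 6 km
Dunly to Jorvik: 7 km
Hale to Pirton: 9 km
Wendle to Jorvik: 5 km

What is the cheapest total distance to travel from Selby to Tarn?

19 km

Shortest distances from Selby:
Selby: 0
Garth: 6  (via Selby)
Neston: 7  (via Selby)
Jorvik: 9  (via Neston)
Pirton: 10  (via Jorvik)
Irby: 13  (via Jorvik)
Hale: 14  (via Neston)
Wendle: 14  (via Jorvik)
Dunly: 16  (via Jorvik)
Tarn: 19  (via Irby)
Shortest route: Selby → Neston → Jorvik → Irby → Tarn = 19 km.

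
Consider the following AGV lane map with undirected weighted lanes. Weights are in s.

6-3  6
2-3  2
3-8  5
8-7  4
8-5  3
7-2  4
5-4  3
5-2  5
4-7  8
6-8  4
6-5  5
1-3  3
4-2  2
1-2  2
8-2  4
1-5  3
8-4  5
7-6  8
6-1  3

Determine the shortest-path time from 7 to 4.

6 s

Settle nodes by increasing distance from 7:
7: 0
2: 4  (via 7)
8: 4  (via 7)
1: 6  (via 2)
3: 6  (via 2)
4: 6  (via 2)
Shortest route: 7 → 2 → 4 = 6 s.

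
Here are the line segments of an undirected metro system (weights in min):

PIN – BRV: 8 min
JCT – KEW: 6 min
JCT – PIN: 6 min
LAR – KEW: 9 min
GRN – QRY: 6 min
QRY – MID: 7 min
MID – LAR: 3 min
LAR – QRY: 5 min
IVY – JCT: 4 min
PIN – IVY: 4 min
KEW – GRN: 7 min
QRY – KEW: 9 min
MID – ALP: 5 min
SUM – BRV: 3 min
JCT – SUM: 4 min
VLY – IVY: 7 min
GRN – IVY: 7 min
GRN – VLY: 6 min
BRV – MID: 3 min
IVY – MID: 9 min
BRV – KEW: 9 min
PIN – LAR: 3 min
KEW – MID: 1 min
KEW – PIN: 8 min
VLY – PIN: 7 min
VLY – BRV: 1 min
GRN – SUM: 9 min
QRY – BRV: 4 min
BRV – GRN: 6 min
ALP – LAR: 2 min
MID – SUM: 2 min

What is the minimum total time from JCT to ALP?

Candidate routes:
JCT - KEW - MID - LAR - ALP: 6+1+3+2 = 12
JCT - KEW - MID - ALP: 6+1+5 = 12
JCT - SUM - MID - ALP: 4+2+5 = 11
The minimum is 11 min via JCT - SUM - MID - ALP.

11 min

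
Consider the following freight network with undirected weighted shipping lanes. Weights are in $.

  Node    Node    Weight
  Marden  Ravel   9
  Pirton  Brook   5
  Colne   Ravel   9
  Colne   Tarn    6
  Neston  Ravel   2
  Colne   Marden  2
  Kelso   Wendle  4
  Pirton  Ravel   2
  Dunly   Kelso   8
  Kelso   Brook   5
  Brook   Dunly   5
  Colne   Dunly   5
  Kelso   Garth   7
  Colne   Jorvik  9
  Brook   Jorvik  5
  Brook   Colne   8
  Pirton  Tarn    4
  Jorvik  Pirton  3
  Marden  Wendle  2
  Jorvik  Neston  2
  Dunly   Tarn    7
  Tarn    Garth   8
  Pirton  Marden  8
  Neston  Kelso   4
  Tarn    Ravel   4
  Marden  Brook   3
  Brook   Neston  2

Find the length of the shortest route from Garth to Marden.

Candidate routes:
Garth → Kelso → Wendle → Marden: 7+4+2 = 13
Garth → Kelso → Brook → Marden: 7+5+3 = 15
Garth → Kelso → Neston → Brook → Marden: 7+4+2+3 = 16
The minimum is $13 via Garth → Kelso → Wendle → Marden.

$13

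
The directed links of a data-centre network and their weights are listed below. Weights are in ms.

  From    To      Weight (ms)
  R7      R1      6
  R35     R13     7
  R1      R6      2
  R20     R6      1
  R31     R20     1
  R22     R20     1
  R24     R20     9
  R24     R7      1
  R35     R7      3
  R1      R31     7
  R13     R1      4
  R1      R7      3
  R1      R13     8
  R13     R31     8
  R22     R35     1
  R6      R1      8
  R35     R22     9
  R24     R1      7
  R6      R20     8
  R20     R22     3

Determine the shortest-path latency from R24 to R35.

Settle nodes by increasing distance from R24:
R24: 0
R7: 1  (via R24)
R1: 7  (via R24)
R20: 9  (via R24)
R6: 9  (via R1)
R22: 12  (via R20)
R35: 13  (via R22)
Shortest route: R24–R20–R22–R35 = 13 ms.

13 ms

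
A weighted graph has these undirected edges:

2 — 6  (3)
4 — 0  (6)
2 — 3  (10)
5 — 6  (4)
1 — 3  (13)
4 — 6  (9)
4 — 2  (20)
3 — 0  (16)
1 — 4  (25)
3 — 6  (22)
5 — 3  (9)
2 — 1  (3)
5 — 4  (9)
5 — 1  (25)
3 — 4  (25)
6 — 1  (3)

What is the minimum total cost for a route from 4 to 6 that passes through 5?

13

Best 4 to 5: 4–5 costing 9
Best 5 to 6: 5–6 costing 4
Total via 5: 9 + 4 = 13.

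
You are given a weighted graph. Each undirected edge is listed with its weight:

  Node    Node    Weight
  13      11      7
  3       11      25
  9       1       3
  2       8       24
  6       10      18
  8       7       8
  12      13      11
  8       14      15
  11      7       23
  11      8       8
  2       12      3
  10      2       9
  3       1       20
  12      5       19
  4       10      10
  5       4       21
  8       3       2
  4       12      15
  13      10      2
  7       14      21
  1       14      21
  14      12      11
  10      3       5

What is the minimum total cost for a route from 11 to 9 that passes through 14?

47

Best 11 to 14: 11–8–14 costing 23
Best 14 to 9: 14–1–9 costing 24
Total via 14: 23 + 24 = 47.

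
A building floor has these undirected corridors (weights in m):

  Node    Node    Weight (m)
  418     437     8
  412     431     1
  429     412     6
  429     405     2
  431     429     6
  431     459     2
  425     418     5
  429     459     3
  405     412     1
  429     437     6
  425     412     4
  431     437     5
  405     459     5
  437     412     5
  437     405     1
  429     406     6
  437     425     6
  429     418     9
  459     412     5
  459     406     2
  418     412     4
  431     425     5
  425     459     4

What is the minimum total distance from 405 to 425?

5 m

Settle nodes by increasing distance from 405:
405: 0
437: 1  (via 405)
412: 1  (via 405)
431: 2  (via 412)
429: 2  (via 405)
459: 4  (via 431)
425: 5  (via 412)
Shortest route: 405 → 412 → 425 = 5 m.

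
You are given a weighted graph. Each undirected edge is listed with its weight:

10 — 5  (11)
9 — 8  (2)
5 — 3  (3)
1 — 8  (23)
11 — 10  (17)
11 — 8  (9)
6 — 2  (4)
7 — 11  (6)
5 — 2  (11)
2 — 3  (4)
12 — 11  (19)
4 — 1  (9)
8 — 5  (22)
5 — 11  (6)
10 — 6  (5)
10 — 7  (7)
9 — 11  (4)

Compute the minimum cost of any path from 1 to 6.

46

Candidate routes:
1 → 8 → 9 → 11 → 5 → 3 → 2 → 6: 23+2+4+6+3+4+4 = 46
1 → 8 → 9 → 11 → 7 → 10 → 6: 23+2+4+6+7+5 = 47
Cheapest is 1 → 8 → 9 → 11 → 5 → 3 → 2 → 6 at 46.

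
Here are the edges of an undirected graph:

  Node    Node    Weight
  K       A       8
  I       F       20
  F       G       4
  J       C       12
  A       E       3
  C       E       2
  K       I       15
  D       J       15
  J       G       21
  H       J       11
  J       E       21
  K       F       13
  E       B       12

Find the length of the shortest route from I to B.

Compare a few routes:
I → F → K → A → E → B: 20+13+8+3+12 = 56
I → F → G → J → C → E → B: 20+4+21+12+2+12 = 71
I → K → A → E → B: 15+8+3+12 = 38
The minimum is 38 via I → K → A → E → B.

38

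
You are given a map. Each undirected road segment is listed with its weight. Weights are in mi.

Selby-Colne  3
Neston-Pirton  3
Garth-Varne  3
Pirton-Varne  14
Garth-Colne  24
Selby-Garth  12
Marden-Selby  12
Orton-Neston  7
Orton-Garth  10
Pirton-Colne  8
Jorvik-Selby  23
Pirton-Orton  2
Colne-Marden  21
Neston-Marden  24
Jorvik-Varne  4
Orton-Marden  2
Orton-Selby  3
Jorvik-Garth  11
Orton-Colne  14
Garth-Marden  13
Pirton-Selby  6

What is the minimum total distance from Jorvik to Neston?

21 mi

Compare a few routes:
Jorvik–Varne–Pirton–Neston: 4+14+3 = 21
Jorvik–Varne–Garth–Orton–Pirton–Neston: 4+3+10+2+3 = 22
Cheapest is Jorvik–Varne–Pirton–Neston at 21 mi.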